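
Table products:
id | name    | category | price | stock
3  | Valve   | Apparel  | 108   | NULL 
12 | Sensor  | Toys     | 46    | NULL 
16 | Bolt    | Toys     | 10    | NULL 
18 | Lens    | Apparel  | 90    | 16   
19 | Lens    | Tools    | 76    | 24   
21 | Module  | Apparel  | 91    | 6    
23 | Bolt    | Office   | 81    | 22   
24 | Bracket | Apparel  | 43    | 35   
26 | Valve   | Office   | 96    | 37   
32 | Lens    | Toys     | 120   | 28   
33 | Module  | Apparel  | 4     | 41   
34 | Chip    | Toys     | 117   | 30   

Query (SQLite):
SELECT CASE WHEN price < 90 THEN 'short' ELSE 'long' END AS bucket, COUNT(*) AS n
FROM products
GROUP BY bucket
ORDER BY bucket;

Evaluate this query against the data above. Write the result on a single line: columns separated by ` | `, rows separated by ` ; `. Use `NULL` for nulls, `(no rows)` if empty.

long | 6 ; short | 6

Bucket rows by price < 90 → 'short' else 'long'; count each bucket.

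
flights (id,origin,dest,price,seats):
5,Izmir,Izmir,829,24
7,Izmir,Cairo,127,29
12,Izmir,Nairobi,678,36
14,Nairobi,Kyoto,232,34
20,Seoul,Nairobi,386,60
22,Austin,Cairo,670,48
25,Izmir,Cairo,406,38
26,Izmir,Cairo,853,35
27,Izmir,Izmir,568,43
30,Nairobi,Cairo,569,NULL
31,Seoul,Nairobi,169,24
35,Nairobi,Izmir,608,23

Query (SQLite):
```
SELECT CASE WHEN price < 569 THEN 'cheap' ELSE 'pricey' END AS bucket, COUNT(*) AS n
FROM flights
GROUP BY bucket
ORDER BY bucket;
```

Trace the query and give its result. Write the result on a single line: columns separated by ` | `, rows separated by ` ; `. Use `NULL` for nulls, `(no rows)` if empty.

cheap | 6 ; pricey | 6

Bucket rows by price < 569 → 'cheap' else 'pricey'; count each bucket.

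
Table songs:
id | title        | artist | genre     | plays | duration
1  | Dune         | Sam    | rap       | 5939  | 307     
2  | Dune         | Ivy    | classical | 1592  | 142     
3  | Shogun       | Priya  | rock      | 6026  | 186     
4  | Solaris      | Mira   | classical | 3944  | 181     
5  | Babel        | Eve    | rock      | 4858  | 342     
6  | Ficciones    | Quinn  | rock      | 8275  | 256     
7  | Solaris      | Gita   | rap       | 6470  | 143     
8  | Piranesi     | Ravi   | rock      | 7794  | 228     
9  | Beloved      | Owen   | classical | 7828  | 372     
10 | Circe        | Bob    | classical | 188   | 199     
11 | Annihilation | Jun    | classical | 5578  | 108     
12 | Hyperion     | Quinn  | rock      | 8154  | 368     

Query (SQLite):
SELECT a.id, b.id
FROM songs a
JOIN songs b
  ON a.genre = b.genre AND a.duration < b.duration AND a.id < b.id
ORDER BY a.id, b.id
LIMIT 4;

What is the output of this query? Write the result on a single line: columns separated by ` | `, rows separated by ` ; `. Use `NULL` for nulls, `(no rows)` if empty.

2 | 4 ; 2 | 9 ; 2 | 10 ; 3 | 5

Pairs (a,b) with same genre, a.duration < b.duration, a.id < b.id.
genre groups: classical:{2,4,9,10,11} rap:{1,7} rock:{3,5,6,8,12}
Ordered by (a.id, b.id); first 4.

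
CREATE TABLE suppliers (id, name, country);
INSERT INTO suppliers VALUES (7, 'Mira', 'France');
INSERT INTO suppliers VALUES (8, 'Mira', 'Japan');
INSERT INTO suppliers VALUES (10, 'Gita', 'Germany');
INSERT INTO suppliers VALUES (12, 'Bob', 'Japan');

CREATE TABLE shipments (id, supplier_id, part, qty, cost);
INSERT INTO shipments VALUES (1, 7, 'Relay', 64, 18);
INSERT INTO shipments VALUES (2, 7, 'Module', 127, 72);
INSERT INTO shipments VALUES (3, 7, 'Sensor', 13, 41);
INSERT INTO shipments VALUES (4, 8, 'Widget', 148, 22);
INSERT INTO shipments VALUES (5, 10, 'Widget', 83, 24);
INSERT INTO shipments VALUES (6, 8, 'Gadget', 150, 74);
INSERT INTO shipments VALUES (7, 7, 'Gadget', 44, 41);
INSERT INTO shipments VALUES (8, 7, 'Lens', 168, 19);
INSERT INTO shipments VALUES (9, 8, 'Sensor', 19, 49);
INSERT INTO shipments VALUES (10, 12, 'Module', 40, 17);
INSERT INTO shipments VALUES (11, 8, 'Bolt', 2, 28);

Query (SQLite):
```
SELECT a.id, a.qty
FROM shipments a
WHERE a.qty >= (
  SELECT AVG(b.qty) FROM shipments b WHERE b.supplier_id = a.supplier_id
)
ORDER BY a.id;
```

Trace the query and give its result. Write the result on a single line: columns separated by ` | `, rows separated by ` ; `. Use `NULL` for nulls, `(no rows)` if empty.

For each shipments row a, compute AVG(qty) over rows sharing a.supplier_id.
Keep row a if a.qty >= that per-group AVG.
  supplier_id=7: AVG(qty) = 83.2
  supplier_id=8: AVG(qty) = 79.75
  supplier_id=10: AVG(qty) = 83.0
  supplier_id=12: AVG(qty) = 40.0

2 | 127 ; 4 | 148 ; 5 | 83 ; 6 | 150 ; 8 | 168 ; 10 | 40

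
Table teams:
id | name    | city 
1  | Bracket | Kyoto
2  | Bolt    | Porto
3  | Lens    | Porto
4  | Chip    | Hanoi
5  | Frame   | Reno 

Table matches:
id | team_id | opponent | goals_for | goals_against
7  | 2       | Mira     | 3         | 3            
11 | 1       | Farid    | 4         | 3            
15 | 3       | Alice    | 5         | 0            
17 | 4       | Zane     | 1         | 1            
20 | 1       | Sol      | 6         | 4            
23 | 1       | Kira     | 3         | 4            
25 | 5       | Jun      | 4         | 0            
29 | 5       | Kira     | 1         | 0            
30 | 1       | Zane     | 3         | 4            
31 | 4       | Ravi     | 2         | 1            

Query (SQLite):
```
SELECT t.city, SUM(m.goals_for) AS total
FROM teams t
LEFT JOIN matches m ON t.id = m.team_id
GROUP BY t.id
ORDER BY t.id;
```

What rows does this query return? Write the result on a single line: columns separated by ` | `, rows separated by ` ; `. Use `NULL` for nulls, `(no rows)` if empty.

Kyoto | 16 ; Porto | 3 ; Porto | 5 ; Hanoi | 3 ; Reno | 5

LEFT JOIN keeps every teams row; unmatched ones get NULL for matches columns.
Group by teams.id and compute SUM(m.goals_for). SUM over an all-NULL group is NULL.
  1: ids {11, 20, 23, 30} → SUM(m.goals_for)=16
  2: ids {7} → SUM(m.goals_for)=3
  3: ids {15} → SUM(m.goals_for)=5
  4: ids {17, 31} → SUM(m.goals_for)=3
  5: ids {25, 29} → SUM(m.goals_for)=5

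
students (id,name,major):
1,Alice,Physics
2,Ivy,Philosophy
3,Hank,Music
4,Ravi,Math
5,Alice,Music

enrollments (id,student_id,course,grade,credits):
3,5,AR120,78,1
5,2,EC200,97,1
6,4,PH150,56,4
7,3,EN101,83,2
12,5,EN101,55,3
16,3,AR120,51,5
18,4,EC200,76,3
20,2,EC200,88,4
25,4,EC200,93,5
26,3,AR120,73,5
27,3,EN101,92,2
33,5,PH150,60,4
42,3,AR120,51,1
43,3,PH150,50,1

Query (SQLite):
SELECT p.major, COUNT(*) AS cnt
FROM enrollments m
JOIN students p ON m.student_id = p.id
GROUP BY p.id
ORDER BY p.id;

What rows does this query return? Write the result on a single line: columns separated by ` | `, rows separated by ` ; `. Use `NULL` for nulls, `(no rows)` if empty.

Philosophy | 2 ; Music | 6 ; Math | 3 ; Music | 3

Join each enrollments row to its students via student_id.
Group joined rows by students.id; compute COUNT(*) per group.
  2: ids {5, 20} → COUNT(*)=2
  3: ids {7, 16, 26, 27, 42, 43} → COUNT(*)=6
  4: ids {6, 18, 25} → COUNT(*)=3
  5: ids {3, 12, 33} → COUNT(*)=3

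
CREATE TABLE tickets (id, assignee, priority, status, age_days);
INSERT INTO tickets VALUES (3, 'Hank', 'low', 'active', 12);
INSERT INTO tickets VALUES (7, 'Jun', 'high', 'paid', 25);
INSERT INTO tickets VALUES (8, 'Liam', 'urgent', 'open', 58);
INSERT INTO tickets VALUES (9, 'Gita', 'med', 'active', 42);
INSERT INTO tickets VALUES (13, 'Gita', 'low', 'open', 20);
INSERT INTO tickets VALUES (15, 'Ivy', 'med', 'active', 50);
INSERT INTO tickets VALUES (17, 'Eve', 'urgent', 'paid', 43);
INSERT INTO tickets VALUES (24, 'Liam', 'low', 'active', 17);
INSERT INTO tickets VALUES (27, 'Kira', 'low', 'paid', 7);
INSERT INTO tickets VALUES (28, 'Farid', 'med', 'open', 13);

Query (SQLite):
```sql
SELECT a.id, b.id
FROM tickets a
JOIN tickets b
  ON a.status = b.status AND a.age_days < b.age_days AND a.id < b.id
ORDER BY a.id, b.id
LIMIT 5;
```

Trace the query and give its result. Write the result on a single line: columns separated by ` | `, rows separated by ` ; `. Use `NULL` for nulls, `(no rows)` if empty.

Pairs (a,b) with same status, a.age_days < b.age_days, a.id < b.id.
status groups: active:{3,9,15,24} open:{8,13,28} paid:{7,17,27}
Ordered by (a.id, b.id); first 5.

3 | 9 ; 3 | 15 ; 3 | 24 ; 7 | 17 ; 9 | 15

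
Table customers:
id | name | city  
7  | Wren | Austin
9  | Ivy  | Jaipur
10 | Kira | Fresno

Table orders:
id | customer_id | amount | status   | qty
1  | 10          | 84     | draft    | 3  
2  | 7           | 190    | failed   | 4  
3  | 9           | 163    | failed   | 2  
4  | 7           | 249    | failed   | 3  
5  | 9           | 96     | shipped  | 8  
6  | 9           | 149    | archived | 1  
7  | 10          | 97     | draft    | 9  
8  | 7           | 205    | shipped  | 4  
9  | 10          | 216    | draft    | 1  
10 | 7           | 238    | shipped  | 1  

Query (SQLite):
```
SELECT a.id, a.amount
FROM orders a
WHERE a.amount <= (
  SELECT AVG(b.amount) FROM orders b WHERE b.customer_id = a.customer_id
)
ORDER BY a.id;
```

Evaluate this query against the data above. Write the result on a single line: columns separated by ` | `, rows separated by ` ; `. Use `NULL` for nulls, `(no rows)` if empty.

For each orders row a, compute AVG(amount) over rows sharing a.customer_id.
Keep row a if a.amount <= that per-group AVG.
  customer_id=7: AVG(amount) = 220.5
  customer_id=9: AVG(amount) = 136.0
  customer_id=10: AVG(amount) = 132.333333

1 | 84 ; 2 | 190 ; 5 | 96 ; 7 | 97 ; 8 | 205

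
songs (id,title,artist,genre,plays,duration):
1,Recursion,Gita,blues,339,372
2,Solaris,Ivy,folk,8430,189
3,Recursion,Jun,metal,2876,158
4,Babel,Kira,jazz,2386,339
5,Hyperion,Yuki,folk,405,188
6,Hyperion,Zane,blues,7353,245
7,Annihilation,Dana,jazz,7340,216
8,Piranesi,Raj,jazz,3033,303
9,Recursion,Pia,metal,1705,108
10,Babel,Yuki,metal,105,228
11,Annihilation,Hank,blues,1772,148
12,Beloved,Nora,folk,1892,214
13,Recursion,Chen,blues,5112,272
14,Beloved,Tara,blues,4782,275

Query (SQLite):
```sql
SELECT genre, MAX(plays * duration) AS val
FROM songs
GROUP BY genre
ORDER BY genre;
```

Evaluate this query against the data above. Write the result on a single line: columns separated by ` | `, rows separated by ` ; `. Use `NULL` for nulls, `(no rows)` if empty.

blues | 1801485 ; folk | 1593270 ; jazz | 1585440 ; metal | 454408

For each row compute plays * duration.
Group by genre; take MAX of the expression per group.
  blues: ids {1, 6, 11, 13, 14} → MAX(plays * duration)=1801485
  folk: ids {2, 5, 12} → MAX(plays * duration)=1593270
  jazz: ids {4, 7, 8} → MAX(plays * duration)=1585440
  metal: ids {3, 9, 10} → MAX(plays * duration)=454408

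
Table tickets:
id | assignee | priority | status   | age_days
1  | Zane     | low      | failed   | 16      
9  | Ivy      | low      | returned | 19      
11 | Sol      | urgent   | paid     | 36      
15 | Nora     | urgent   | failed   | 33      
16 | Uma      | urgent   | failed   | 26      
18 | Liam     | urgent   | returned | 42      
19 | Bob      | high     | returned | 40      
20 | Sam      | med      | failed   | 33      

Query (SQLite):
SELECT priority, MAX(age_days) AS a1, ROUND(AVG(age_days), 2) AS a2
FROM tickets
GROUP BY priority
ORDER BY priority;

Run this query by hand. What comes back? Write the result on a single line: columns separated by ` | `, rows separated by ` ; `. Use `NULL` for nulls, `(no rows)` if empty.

high | 40 | 40 ; low | 19 | 17.5 ; med | 33 | 33 ; urgent | 42 | 34.25

Group tickets by priority.
Per group compute: MAX(age_days), ROUND(AVG(age_days), 2).
  high: ids {19} → MAX(age_days)=40, ROUND(AVG(age_days), 2)=40
  low: ids {1, 9} → MAX(age_days)=19, ROUND(AVG(age_days), 2)=17.5
  med: ids {20} → MAX(age_days)=33, ROUND(AVG(age_days), 2)=33
  urgent: ids {11, 15, 16, 18} → MAX(age_days)=42, ROUND(AVG(age_days), 2)=34.25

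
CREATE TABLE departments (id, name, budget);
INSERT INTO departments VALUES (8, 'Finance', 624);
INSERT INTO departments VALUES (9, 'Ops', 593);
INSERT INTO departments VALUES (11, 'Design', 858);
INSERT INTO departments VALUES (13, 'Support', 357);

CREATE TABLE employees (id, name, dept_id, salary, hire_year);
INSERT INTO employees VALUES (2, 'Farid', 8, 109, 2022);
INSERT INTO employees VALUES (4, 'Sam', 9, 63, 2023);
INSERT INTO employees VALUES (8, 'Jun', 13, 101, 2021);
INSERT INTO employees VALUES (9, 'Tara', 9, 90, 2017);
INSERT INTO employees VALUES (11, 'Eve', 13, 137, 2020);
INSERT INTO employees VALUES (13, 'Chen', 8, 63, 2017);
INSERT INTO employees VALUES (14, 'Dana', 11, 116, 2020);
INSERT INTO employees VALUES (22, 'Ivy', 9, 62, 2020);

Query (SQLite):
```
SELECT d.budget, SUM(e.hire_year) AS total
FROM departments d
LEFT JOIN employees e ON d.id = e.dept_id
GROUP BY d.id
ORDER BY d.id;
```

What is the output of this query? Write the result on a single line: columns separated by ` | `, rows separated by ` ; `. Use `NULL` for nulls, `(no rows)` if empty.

624 | 4039 ; 593 | 6060 ; 858 | 2020 ; 357 | 4041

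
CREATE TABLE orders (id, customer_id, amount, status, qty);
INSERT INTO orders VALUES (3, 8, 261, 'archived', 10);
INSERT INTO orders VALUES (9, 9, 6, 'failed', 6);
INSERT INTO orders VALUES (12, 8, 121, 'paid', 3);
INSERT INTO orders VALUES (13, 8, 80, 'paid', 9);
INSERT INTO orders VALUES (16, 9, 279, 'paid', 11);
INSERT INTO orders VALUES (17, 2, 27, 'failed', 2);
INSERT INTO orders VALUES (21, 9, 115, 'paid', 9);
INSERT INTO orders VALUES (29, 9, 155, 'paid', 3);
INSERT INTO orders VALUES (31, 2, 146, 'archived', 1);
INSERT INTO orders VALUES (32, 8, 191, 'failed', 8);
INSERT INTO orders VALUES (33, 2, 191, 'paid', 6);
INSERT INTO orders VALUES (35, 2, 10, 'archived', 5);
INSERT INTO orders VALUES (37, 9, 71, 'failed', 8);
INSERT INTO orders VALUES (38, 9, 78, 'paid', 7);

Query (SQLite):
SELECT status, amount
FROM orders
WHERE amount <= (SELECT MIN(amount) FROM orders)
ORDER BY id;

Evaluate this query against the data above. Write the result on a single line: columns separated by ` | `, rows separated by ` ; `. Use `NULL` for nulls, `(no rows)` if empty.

failed | 6

Scalar subquery: MIN(amount) over all orders rows = 6.
Keep rows where amount <= that value.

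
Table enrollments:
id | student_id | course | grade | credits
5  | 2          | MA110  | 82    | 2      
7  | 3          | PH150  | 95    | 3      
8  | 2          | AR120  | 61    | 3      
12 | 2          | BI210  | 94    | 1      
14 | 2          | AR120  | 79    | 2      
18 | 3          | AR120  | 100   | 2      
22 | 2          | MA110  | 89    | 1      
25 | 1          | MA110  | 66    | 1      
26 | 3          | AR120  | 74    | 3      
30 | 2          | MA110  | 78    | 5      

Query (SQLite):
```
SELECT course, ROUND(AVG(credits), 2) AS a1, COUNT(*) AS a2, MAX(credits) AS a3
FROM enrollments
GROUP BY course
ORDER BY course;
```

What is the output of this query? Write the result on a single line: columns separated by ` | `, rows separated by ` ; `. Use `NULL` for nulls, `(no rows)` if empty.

AR120 | 2.5 | 4 | 3 ; BI210 | 1 | 1 | 1 ; MA110 | 2.25 | 4 | 5 ; PH150 | 3 | 1 | 3

Group enrollments by course.
Per group compute: ROUND(AVG(credits), 2), COUNT(*), MAX(credits).
  AR120: ids {8, 14, 18, 26} → ROUND(AVG(credits), 2)=2.5, COUNT(*)=4, MAX(credits)=3
  BI210: ids {12} → ROUND(AVG(credits), 2)=1, COUNT(*)=1, MAX(credits)=1
  MA110: ids {5, 22, 25, 30} → ROUND(AVG(credits), 2)=2.25, COUNT(*)=4, MAX(credits)=5
  PH150: ids {7} → ROUND(AVG(credits), 2)=3, COUNT(*)=1, MAX(credits)=3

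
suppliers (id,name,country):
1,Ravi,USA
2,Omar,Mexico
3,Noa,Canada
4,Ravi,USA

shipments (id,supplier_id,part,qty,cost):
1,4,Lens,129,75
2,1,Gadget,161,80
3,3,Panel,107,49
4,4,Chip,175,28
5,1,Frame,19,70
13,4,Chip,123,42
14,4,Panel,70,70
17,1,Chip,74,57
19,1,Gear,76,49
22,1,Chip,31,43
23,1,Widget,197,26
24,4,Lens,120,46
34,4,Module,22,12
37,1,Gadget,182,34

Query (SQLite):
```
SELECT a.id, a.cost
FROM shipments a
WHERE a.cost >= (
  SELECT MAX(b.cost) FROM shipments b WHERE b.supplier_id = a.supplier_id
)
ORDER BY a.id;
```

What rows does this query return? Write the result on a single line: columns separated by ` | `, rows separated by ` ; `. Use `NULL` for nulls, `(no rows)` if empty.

1 | 75 ; 2 | 80 ; 3 | 49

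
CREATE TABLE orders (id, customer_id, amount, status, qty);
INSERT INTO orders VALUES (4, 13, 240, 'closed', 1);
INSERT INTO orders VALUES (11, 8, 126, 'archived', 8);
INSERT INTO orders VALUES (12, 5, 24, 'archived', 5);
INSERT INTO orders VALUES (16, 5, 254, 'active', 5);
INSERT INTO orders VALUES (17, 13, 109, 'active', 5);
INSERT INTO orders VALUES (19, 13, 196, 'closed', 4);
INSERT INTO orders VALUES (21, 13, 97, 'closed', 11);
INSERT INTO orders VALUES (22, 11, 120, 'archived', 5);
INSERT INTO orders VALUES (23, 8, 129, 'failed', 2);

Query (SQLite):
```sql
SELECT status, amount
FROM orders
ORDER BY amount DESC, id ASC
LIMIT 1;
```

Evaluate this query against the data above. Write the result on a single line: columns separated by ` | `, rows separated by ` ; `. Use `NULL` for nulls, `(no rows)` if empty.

Sort by amount desc, tiebreak id asc: (254, id=16), (240, id=4), (196, id=19), (129, id=23) …. Take first 1.

active | 254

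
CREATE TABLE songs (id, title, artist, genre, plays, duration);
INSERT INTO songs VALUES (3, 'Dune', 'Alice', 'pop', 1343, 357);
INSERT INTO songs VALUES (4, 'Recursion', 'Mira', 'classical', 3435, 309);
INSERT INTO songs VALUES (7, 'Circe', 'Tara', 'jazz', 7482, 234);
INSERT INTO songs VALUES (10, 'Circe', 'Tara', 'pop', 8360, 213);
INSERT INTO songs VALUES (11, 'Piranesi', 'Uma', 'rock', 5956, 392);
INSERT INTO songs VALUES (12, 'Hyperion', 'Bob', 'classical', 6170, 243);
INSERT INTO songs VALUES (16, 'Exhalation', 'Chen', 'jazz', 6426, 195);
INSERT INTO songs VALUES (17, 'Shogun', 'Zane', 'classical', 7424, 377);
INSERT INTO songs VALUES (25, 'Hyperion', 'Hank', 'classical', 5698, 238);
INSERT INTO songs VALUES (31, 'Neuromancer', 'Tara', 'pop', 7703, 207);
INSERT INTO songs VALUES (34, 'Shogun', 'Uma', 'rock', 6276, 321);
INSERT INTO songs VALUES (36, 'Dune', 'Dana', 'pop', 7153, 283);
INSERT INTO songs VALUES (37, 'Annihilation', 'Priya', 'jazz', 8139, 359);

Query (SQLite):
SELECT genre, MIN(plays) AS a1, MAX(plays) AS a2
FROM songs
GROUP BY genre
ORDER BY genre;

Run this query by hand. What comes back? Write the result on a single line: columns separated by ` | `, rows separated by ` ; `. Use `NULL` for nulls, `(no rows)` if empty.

Group songs by genre.
Per group compute: MIN(plays), MAX(plays).
  classical: ids {4, 12, 17, 25} → MIN(plays)=3435, MAX(plays)=7424
  jazz: ids {7, 16, 37} → MIN(plays)=6426, MAX(plays)=8139
  pop: ids {3, 10, 31, 36} → MIN(plays)=1343, MAX(plays)=8360
  rock: ids {11, 34} → MIN(plays)=5956, MAX(plays)=6276

classical | 3435 | 7424 ; jazz | 6426 | 8139 ; pop | 1343 | 8360 ; rock | 5956 | 6276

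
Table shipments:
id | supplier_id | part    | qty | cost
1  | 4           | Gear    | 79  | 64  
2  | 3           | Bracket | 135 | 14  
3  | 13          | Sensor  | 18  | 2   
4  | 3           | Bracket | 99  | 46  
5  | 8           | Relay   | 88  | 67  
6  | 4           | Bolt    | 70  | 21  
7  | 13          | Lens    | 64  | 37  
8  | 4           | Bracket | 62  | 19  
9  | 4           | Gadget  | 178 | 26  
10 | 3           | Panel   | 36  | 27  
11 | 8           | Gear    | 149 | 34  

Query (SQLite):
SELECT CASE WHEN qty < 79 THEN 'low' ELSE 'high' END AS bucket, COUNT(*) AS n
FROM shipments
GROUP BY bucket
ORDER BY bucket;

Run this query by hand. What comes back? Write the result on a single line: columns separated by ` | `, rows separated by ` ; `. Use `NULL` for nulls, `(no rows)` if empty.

high | 6 ; low | 5

Bucket rows by qty < 79 → 'low' else 'high'; count each bucket.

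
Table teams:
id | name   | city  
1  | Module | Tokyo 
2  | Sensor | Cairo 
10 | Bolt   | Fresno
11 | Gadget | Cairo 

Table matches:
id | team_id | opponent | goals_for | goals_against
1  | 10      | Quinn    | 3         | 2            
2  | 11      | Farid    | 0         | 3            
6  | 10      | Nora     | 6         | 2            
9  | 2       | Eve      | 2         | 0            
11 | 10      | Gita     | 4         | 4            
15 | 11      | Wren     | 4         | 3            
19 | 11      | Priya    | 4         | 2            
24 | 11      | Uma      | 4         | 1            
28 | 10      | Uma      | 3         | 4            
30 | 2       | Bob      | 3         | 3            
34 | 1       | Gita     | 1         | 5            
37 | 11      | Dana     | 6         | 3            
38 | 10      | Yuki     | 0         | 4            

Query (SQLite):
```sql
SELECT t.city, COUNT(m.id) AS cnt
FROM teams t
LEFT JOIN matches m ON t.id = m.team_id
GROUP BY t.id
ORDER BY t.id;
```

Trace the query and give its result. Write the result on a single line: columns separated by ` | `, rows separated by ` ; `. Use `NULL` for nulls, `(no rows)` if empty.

LEFT JOIN keeps every teams row; unmatched ones get NULL for matches columns.
Group by teams.id and compute COUNT(m.id). COUNT(col) of an all-NULL group is 0.
  1: ids {34} → COUNT(m.id)=1
  2: ids {9, 30} → COUNT(m.id)=2
  10: ids {1, 6, 11, 28, 38} → COUNT(m.id)=5
  11: ids {2, 15, 19, 24, 37} → COUNT(m.id)=5

Tokyo | 1 ; Cairo | 2 ; Fresno | 5 ; Cairo | 5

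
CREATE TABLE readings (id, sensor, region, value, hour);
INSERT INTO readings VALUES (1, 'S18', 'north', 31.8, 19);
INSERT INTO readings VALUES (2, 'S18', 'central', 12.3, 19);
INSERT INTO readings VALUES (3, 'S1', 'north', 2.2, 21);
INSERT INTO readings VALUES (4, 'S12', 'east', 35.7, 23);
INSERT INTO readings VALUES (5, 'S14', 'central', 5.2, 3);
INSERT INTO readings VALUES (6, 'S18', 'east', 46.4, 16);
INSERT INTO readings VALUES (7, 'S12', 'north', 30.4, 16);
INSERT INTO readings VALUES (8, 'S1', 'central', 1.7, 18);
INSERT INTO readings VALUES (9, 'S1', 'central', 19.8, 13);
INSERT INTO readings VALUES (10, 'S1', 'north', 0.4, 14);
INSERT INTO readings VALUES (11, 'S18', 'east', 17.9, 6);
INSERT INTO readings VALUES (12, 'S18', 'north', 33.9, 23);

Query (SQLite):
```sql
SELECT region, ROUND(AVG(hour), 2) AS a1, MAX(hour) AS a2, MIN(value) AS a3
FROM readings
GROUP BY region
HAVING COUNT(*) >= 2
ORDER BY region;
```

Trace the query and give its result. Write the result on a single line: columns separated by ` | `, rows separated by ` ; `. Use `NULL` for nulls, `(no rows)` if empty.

Group readings by region.
Per group compute: ROUND(AVG(hour), 2), MAX(hour), MIN(value).
HAVING: drop groups with fewer than 2 rows.
  central: ids {2, 5, 8, 9} → ROUND(AVG(hour), 2)=13.25, MAX(hour)=19, MIN(value)=1.7
  east: ids {4, 6, 11} → ROUND(AVG(hour), 2)=15, MAX(hour)=23, MIN(value)=17.9
  north: ids {1, 3, 7, 10, 12} → ROUND(AVG(hour), 2)=18.6, MAX(hour)=23, MIN(value)=0.4

central | 13.25 | 19 | 1.7 ; east | 15 | 23 | 17.9 ; north | 18.6 | 23 | 0.4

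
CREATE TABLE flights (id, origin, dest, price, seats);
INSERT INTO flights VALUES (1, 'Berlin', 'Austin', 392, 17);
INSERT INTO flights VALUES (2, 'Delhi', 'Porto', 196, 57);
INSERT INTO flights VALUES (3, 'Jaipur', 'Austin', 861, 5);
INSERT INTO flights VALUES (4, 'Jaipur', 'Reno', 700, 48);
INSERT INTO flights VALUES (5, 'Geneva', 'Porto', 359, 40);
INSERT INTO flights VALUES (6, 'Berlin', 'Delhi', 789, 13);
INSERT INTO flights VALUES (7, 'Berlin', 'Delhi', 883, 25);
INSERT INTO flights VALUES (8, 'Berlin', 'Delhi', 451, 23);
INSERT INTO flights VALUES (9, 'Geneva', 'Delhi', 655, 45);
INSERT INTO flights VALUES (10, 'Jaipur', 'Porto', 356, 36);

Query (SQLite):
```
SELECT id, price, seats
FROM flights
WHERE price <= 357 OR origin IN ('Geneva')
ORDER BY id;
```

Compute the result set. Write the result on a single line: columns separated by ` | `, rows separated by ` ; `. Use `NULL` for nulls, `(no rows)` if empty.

price <= 357: ids {2, 10}
origin IN ('Geneva'): ids {5, 9}
Combine with OR.

2 | 196 | 57 ; 5 | 359 | 40 ; 9 | 655 | 45 ; 10 | 356 | 36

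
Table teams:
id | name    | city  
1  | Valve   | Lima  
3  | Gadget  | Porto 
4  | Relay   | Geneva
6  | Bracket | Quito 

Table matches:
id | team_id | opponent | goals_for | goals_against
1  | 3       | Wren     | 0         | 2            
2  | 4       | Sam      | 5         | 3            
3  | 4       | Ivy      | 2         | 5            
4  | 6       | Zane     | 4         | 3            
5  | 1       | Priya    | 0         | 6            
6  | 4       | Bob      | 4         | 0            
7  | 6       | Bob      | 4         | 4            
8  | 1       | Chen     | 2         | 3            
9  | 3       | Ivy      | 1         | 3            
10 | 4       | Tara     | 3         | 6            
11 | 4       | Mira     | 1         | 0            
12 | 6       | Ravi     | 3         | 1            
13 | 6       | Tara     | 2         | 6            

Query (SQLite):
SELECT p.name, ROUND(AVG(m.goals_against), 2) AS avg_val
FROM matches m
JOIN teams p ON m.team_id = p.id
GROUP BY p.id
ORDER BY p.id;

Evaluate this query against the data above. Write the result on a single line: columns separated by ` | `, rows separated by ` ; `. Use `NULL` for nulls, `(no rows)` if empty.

Join each matches row to its teams via team_id.
Group joined rows by teams.id; compute ROUND(AVG(m.goals_against), 2) per group.
  1: ids {5, 8} → ROUND(AVG(m.goals_against), 2)=4.5
  3: ids {1, 9} → ROUND(AVG(m.goals_against), 2)=2.5
  4: ids {2, 3, 6, 10, 11} → ROUND(AVG(m.goals_against), 2)=2.8
  6: ids {4, 7, 12, 13} → ROUND(AVG(m.goals_against), 2)=3.5

Valve | 4.5 ; Gadget | 2.5 ; Relay | 2.8 ; Bracket | 3.5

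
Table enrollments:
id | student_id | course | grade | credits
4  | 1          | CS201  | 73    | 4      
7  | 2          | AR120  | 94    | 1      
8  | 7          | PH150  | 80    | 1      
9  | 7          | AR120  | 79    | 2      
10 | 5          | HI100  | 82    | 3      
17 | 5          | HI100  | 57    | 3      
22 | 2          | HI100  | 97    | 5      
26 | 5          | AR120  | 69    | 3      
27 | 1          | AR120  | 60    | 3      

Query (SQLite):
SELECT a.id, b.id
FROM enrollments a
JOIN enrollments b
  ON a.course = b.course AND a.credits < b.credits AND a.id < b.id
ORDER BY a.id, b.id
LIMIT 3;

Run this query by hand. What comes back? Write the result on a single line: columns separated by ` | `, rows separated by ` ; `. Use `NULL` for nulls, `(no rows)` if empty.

Pairs (a,b) with same course, a.credits < b.credits, a.id < b.id.
course groups: AR120:{7,9,26,27} CS201:{4} HI100:{10,17,22} PH150:{8}
Ordered by (a.id, b.id); first 3.

7 | 9 ; 7 | 26 ; 7 | 27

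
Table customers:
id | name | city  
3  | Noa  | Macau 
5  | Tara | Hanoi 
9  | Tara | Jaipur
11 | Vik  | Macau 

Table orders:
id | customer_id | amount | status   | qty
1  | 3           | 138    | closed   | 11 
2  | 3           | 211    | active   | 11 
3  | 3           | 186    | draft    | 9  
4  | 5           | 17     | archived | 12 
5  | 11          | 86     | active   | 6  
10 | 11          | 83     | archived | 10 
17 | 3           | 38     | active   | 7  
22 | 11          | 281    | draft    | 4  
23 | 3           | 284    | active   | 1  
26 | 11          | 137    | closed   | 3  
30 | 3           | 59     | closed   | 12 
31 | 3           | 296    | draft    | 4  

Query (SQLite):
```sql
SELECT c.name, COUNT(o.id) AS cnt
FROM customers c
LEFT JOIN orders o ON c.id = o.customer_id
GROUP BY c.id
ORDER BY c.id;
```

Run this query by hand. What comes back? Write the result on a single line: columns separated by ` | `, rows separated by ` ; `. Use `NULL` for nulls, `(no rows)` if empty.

LEFT JOIN keeps every customers row; unmatched ones get NULL for orders columns.
Group by customers.id and compute COUNT(o.id). COUNT(col) of an all-NULL group is 0.
  3: ids {1, 2, 3, 17, 23, 30, 31} → COUNT(o.id)=7
  5: ids {4} → COUNT(o.id)=1
  9: ids {—} → COUNT(o.id)=0
  11: ids {5, 10, 22, 26} → COUNT(o.id)=4

Noa | 7 ; Tara | 1 ; Tara | 0 ; Vik | 4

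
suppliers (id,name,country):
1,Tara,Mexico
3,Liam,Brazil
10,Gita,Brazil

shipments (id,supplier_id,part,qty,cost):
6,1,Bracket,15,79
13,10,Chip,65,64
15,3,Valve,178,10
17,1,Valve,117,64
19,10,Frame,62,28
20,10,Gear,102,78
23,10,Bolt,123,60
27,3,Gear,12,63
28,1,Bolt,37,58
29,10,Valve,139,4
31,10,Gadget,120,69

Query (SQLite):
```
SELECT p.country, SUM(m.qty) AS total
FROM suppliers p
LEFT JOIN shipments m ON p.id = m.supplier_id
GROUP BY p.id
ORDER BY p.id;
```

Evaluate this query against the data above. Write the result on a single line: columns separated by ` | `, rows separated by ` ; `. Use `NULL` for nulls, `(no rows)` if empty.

Mexico | 169 ; Brazil | 190 ; Brazil | 611

LEFT JOIN keeps every suppliers row; unmatched ones get NULL for shipments columns.
Group by suppliers.id and compute SUM(m.qty). SUM over an all-NULL group is NULL.
  1: ids {6, 17, 28} → SUM(m.qty)=169
  3: ids {15, 27} → SUM(m.qty)=190
  10: ids {13, 19, 20, 23, 29, 31} → SUM(m.qty)=611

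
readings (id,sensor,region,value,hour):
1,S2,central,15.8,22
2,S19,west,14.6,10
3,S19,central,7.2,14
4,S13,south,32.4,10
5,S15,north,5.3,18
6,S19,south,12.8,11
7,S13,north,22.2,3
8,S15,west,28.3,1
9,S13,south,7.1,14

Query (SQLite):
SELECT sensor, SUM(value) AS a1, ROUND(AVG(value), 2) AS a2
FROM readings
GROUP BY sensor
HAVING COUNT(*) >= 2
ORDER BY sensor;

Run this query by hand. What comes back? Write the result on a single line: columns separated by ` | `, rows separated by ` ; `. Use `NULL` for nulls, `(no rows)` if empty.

Group readings by sensor.
Per group compute: SUM(value), ROUND(AVG(value), 2).
HAVING: drop groups with fewer than 2 rows.
  S13: ids {4, 7, 9} → SUM(value)=61.7, ROUND(AVG(value), 2)=20.57
  S15: ids {5, 8} → SUM(value)=33.6, ROUND(AVG(value), 2)=16.8
  S19: ids {2, 3, 6} → SUM(value)=34.6, ROUND(AVG(value), 2)=11.53
  S2: ids {1} → SUM(value)=15.8, ROUND(AVG(value), 2)=15.8

S13 | 61.7 | 20.57 ; S15 | 33.6 | 16.8 ; S19 | 34.6 | 11.53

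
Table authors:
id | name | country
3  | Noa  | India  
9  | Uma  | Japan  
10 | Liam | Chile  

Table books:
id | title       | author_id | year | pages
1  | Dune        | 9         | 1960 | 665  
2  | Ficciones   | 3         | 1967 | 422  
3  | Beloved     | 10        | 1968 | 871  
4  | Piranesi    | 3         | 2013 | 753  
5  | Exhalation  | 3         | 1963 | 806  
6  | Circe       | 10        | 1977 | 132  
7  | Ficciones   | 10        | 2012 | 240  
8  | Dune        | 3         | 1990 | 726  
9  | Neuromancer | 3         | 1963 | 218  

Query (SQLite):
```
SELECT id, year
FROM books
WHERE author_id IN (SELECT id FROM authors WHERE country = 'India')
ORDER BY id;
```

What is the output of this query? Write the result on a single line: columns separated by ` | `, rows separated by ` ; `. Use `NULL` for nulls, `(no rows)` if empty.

Inner query: authors.id where country = 'India'.
Outer: keep books rows whose author_id is in that set.
Inner query → {3}

2 | 1967 ; 4 | 2013 ; 5 | 1963 ; 8 | 1990 ; 9 | 1963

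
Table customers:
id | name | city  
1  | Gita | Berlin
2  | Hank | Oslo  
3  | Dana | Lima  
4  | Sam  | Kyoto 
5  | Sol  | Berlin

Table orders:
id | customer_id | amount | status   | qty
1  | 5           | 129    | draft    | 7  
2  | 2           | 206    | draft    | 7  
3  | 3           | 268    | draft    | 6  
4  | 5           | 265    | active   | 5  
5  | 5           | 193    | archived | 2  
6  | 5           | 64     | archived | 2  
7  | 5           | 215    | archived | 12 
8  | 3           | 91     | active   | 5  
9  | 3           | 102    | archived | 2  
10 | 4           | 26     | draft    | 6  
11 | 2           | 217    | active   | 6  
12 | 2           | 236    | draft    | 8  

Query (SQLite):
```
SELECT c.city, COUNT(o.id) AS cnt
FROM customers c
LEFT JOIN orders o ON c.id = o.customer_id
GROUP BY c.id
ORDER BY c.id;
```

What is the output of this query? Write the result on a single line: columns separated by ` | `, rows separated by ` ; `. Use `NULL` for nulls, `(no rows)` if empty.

Berlin | 0 ; Oslo | 3 ; Lima | 3 ; Kyoto | 1 ; Berlin | 5

LEFT JOIN keeps every customers row; unmatched ones get NULL for orders columns.
Group by customers.id and compute COUNT(o.id). COUNT(col) of an all-NULL group is 0.
  1: ids {—} → COUNT(o.id)=0
  2: ids {2, 11, 12} → COUNT(o.id)=3
  3: ids {3, 8, 9} → COUNT(o.id)=3
  4: ids {10} → COUNT(o.id)=1
  5: ids {1, 4, 5, 6, 7} → COUNT(o.id)=5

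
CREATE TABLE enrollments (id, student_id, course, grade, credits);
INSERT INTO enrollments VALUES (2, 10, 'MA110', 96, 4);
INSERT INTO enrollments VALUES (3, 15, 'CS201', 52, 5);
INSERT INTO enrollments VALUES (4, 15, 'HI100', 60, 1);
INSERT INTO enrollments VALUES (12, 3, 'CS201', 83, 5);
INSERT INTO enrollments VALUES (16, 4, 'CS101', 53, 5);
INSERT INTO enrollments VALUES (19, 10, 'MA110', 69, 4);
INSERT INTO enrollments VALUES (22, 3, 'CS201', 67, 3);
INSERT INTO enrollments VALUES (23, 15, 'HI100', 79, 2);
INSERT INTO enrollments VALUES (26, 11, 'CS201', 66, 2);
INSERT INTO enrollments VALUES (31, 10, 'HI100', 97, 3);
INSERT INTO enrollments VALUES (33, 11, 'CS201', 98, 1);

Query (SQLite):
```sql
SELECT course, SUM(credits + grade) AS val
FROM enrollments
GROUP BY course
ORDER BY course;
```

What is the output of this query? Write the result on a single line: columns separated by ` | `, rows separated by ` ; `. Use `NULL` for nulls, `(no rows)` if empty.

CS101 | 58 ; CS201 | 382 ; HI100 | 242 ; MA110 | 173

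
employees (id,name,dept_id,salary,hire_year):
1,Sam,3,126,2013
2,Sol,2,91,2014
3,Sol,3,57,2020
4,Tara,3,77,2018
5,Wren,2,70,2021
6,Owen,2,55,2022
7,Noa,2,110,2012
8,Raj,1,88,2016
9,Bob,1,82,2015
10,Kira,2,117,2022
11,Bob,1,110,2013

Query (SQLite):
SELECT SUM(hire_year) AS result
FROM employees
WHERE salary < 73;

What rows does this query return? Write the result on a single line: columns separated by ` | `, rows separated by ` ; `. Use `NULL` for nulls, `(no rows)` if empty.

6063

Rows where salary < 73 → hire_year values: [2020, 2021, 2022].
SUM of non-NULL values = 6063.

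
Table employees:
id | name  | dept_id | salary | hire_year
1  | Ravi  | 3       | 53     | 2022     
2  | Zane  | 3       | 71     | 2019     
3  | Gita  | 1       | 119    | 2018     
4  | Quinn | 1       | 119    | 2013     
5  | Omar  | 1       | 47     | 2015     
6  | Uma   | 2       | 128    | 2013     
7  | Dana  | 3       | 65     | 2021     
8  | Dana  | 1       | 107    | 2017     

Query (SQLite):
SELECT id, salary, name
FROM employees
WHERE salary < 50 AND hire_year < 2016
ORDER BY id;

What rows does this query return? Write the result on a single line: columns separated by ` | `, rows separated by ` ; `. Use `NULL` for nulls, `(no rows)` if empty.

5 | 47 | Omar

salary < 50: ids {5}
hire_year < 2016: ids {4, 5, 6}
Combine with AND.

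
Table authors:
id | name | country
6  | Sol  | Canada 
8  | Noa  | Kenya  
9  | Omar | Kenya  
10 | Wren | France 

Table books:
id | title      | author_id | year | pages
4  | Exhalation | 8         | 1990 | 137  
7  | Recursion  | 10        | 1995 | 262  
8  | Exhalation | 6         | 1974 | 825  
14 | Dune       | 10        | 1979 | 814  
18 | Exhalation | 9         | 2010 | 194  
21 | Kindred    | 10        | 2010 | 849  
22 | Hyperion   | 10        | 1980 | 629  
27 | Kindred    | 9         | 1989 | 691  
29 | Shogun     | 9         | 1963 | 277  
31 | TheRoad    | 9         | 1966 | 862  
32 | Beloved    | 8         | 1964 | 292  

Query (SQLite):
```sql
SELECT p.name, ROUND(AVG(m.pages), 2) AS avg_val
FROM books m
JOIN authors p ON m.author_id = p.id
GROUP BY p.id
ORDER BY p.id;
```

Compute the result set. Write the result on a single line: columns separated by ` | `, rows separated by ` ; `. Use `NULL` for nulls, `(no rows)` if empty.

Join each books row to its authors via author_id.
Group joined rows by authors.id; compute ROUND(AVG(m.pages), 2) per group.
  6: ids {8} → ROUND(AVG(m.pages), 2)=825
  8: ids {4, 32} → ROUND(AVG(m.pages), 2)=214.5
  9: ids {18, 27, 29, 31} → ROUND(AVG(m.pages), 2)=506
  10: ids {7, 14, 21, 22} → ROUND(AVG(m.pages), 2)=638.5

Sol | 825 ; Noa | 214.5 ; Omar | 506 ; Wren | 638.5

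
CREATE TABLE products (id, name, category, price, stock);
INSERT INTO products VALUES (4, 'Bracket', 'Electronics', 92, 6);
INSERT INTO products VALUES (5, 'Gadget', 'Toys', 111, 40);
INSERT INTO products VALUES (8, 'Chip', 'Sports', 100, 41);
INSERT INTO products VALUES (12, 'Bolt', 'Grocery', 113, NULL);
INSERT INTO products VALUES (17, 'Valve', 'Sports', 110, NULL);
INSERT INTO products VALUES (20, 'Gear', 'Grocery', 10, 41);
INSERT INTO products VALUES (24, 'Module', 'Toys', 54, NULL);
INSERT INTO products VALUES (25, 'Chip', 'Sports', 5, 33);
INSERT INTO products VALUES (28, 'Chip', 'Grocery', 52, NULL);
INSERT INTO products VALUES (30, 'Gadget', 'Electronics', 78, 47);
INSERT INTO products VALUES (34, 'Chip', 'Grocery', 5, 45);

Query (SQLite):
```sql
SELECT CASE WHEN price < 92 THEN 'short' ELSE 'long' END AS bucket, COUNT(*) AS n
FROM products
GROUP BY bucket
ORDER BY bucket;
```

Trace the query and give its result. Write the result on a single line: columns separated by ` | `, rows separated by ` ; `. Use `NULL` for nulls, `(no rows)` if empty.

long | 5 ; short | 6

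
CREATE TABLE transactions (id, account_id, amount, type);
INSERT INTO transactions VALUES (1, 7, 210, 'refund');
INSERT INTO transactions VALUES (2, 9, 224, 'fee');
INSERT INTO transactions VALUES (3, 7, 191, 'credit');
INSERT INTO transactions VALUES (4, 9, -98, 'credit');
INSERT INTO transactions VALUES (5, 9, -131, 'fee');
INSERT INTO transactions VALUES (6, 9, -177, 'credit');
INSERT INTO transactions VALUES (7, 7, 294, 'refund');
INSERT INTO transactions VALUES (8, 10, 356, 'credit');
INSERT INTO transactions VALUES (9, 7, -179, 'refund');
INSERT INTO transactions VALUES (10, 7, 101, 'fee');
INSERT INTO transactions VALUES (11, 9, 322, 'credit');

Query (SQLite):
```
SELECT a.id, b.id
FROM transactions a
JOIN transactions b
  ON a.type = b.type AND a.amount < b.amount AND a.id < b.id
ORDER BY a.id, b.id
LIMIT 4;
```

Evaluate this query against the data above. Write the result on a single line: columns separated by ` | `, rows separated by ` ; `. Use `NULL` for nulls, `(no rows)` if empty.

1 | 7 ; 3 | 8 ; 3 | 11 ; 4 | 8

Pairs (a,b) with same type, a.amount < b.amount, a.id < b.id.
type groups: credit:{3,4,6,8,11} fee:{2,5,10} refund:{1,7,9}
Ordered by (a.id, b.id); first 4.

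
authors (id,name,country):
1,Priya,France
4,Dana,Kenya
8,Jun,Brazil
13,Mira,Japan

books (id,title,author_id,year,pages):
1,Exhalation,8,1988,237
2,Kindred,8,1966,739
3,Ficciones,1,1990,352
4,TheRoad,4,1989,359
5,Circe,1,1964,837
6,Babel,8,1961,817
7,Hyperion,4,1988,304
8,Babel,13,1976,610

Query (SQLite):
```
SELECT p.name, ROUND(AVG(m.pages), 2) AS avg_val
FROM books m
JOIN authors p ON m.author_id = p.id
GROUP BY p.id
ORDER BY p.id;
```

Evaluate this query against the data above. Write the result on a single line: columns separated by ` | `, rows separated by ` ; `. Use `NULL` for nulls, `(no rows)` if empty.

Priya | 594.5 ; Dana | 331.5 ; Jun | 597.67 ; Mira | 610

Join each books row to its authors via author_id.
Group joined rows by authors.id; compute ROUND(AVG(m.pages), 2) per group.
  1: ids {3, 5} → ROUND(AVG(m.pages), 2)=594.5
  4: ids {4, 7} → ROUND(AVG(m.pages), 2)=331.5
  8: ids {1, 2, 6} → ROUND(AVG(m.pages), 2)=597.67
  13: ids {8} → ROUND(AVG(m.pages), 2)=610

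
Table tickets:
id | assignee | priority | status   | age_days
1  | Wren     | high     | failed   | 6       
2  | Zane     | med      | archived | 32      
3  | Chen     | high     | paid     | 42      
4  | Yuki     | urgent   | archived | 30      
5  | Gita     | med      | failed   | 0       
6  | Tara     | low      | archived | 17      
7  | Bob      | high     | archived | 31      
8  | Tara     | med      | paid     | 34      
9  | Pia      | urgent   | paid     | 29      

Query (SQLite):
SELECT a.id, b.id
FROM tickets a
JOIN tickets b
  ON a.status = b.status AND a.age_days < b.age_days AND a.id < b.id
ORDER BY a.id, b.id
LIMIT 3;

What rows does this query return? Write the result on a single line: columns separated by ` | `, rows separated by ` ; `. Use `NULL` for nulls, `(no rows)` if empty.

Pairs (a,b) with same status, a.age_days < b.age_days, a.id < b.id.
status groups: archived:{2,4,6,7} failed:{1,5} paid:{3,8,9}
Ordered by (a.id, b.id); first 3.

4 | 7 ; 6 | 7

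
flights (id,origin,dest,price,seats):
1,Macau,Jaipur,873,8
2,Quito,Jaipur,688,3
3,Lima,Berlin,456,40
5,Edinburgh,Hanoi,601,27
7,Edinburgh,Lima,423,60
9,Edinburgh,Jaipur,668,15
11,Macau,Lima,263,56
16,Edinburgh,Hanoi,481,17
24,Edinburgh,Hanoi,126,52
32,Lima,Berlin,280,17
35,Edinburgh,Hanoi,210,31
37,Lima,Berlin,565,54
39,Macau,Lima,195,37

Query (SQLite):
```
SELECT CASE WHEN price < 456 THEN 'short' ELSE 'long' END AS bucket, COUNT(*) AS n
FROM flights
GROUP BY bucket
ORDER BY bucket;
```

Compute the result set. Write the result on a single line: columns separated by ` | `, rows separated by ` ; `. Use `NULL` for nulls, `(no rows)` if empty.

Bucket rows by price < 456 → 'short' else 'long'; count each bucket.

long | 7 ; short | 6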